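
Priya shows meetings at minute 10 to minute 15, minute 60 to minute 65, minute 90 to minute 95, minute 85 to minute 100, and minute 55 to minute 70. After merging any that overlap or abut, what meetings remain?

minute 10 to minute 15, minute 55 to minute 70, minute 85 to minute 100

Sort by start: minute 10 to minute 15, minute 55 to minute 70, minute 60 to minute 65, minute 85 to minute 100, minute 90 to minute 95.
minute 55 to minute 70 is disjoint → start new block.
minute 60 to minute 65 overlaps/touches minute 55 to minute 70 → extend to minute 55 to minute 70.
minute 85 to minute 100 is disjoint → start new block.
minute 90 to minute 95 overlaps/touches minute 85 to minute 100 → extend to minute 85 to minute 100.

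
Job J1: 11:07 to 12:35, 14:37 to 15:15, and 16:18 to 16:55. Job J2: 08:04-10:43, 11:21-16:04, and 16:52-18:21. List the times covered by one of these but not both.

08:04-10:43, 11:07-11:21, 12:35-14:37, 15:15-16:04, 16:18-16:52, 16:55-18:21

Only in the first: 11:07-11:21, 16:18-16:52.
Only in the second: 08:04-10:43, 12:35-14:37, 15:15-16:04, 16:55-18:21.
Together these are the periods covered by exactly one.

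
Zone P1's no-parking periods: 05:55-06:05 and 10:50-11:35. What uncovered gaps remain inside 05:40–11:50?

05:40–05:55, 06:05–10:50, 11:35–11:50

The merged coverage is 05:55–06:05, 10:50–11:35.
Uncovered inside 05:40–11:50: 05:40–05:55, 06:05–10:50, 11:35–11:50.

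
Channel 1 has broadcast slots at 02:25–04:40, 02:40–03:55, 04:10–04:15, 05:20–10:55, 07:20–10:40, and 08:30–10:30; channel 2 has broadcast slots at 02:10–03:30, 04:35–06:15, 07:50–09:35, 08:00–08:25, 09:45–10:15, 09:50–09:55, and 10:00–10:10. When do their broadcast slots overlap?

02:25-03:30, 04:35-04:40, 05:20-06:15, 07:50-09:35, 09:45-10:15

First set merges to 02:25-04:40, 05:20-10:55.
Second set merges to 02:10-03:30, 04:35-06:15, 07:50-09:35, 09:45-10:15.
02:25-04:40 meets the second set on 02:25-03:30, 04:35-04:40.
05:20-10:55 meets the second set on 05:20-06:15, 07:50-09:35, 09:45-10:15.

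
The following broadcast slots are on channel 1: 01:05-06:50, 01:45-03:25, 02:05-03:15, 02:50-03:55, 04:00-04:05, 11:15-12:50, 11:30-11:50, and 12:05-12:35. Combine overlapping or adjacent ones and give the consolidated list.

01:05-06:50, 11:15-12:50

01:45-03:25 overlaps/touches 01:05-06:50 → extend to 01:05-06:50.
02:05-03:15 overlaps/touches 01:05-06:50 → extend to 01:05-06:50.
02:50-03:55 overlaps/touches 01:05-06:50 → extend to 01:05-06:50.
04:00-04:05 overlaps/touches 01:05-06:50 → extend to 01:05-06:50.
11:15-12:50 is disjoint → start new block.
11:30-11:50 overlaps/touches 11:15-12:50 → extend to 11:15-12:50.
12:05-12:35 overlaps/touches 11:15-12:50 → extend to 11:15-12:50.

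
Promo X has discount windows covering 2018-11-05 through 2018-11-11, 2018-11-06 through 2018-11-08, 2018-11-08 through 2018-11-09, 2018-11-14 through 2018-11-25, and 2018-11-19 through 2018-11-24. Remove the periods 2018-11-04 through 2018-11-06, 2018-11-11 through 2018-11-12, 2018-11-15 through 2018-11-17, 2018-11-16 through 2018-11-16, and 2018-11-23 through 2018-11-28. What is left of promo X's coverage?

Merge the first list: 2018-11-05 through 2018-11-11, 2018-11-14 through 2018-11-25.
Merge the second list: 2018-11-04 through 2018-11-06, 2018-11-11 through 2018-11-12, 2018-11-15 through 2018-11-17, 2018-11-23 through 2018-11-28.
2018-11-05 through 2018-11-11 minus B → 2018-11-07 through 2018-11-10.
2018-11-14 through 2018-11-25 minus B → 2018-11-14 through 2018-11-14, 2018-11-18 through 2018-11-22.

2018-11-07 through 2018-11-10, 2018-11-14 through 2018-11-14, 2018-11-18 through 2018-11-22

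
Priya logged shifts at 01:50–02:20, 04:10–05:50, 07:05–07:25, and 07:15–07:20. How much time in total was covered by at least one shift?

2 h 30 min

Merged: 01:50-02:20, 04:10-05:50, 07:05-07:25.
Lengths: 30 min + 1 h 40 min + 20 min = 2 h 30 min.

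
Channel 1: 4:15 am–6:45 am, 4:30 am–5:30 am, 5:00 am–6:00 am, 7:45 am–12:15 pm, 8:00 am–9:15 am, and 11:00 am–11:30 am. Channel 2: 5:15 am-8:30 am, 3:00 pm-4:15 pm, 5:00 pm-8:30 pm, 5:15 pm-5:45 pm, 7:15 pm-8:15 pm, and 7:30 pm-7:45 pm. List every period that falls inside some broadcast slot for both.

5:15 am–6:45 am, 7:45 am–8:30 am

First set merges to 4:15 am–6:45 am, 7:45 am–12:15 pm.
Second set merges to 5:15 am–8:30 am, 3:00 pm–4:15 pm, 5:00 pm–8:30 pm.
4:15 am–6:45 am ∩ B → 5:15 am–6:45 am.
7:45 am–12:15 pm ∩ B → 7:45 am–8:30 am.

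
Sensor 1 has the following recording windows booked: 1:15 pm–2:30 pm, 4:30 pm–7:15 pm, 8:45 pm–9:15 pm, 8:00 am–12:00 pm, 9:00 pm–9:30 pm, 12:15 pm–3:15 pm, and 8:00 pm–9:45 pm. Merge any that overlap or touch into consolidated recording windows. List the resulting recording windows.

8:00 am–12:00 pm, 12:15 pm–3:15 pm, 4:30 pm–7:15 pm, 8:00 pm–9:45 pm

Sort by start: 8:00 am–12:00 pm, 12:15 pm–3:15 pm, 1:15 pm–2:30 pm, 4:30 pm–7:15 pm, 8:00 pm–9:45 pm, 8:45 pm–9:15 pm, 9:00 pm–9:30 pm.
12:15 pm–3:15 pm is disjoint → start new block.
1:15 pm–2:30 pm overlaps/touches 12:15 pm–3:15 pm → extend to 12:15 pm–3:15 pm.
4:30 pm–7:15 pm is disjoint → start new block.
8:00 pm–9:45 pm is disjoint → start new block.
8:45 pm–9:15 pm overlaps/touches 8:00 pm–9:45 pm → extend to 8:00 pm–9:45 pm.
9:00 pm–9:30 pm overlaps/touches 8:00 pm–9:45 pm → extend to 8:00 pm–9:45 pm.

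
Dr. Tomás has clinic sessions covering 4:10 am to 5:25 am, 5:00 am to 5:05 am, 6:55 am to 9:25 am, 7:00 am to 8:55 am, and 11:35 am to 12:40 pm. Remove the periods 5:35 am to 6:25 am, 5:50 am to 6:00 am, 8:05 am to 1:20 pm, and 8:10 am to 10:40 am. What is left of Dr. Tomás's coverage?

First set merges to 4:10 am–5:25 am, 6:55 am–9:25 am, 11:35 am–12:40 pm.
Second set merges to 5:35 am–6:25 am, 8:05 am–1:20 pm.
4:10 am–5:25 am: no B overlap → unchanged.
6:55 am–9:25 am minus B → 6:55 am–8:05 am.
11:35 am–12:40 pm: fully covered by B → removed.

4:10 am–5:25 am, 6:55 am–8:05 am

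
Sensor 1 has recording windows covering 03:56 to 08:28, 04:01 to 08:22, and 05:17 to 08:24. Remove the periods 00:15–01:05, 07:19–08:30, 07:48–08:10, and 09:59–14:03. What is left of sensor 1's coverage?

03:56–07:19

First set merges to 03:56–08:28.
Second set merges to 00:15–01:05, 07:19–08:30, 09:59–14:03.
03:56–08:28 minus B → 03:56–07:19.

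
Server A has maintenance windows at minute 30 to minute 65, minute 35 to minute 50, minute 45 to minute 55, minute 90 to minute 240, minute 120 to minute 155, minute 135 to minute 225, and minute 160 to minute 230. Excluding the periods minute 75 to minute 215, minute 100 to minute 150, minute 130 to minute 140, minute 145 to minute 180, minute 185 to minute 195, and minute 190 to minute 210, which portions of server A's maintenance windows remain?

First set merges to minute 30 to minute 65, minute 90 to minute 240.
Second set merges to minute 75 to minute 215.
minute 30 to minute 65 is untouched.
minute 90 to minute 240 with B removed leaves minute 215 to minute 240.

minute 30 to minute 65, minute 215 to minute 240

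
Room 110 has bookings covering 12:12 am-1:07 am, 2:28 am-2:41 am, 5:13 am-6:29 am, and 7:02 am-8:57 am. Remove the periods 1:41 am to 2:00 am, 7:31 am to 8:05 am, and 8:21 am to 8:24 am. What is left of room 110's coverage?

12:12 am-1:07 am is untouched.
2:28 am-2:41 am is untouched.
5:13 am-6:29 am is untouched.
7:02 am-8:57 am with B removed leaves 7:02 am-7:31 am, 8:05 am-8:21 am, 8:24 am-8:57 am.

12:12 am-1:07 am, 2:28 am-2:41 am, 5:13 am-6:29 am, 7:02 am-7:31 am, 8:05 am-8:21 am, 8:24 am-8:57 am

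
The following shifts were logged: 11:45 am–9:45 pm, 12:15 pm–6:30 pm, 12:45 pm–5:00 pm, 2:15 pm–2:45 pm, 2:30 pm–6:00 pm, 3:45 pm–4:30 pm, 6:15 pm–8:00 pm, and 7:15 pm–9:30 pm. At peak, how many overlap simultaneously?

At 2:30 pm, 5 of the intervals are simultaneously active.
No point has more.

5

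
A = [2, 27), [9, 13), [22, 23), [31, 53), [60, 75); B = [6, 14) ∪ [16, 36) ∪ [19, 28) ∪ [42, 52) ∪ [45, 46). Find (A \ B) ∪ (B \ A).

Merge the first list: [2, 27), [31, 53), [60, 75).
Merge the second list: [6, 14), [16, 36), [42, 52).
Only in the first: [2, 6), [14, 16), [36, 42), [52, 53), [60, 75).
Only in the second: [27, 31).
Together these are the periods covered by exactly one.

[2, 6) ∪ [14, 16) ∪ [27, 31) ∪ [36, 42) ∪ [52, 53) ∪ [60, 75)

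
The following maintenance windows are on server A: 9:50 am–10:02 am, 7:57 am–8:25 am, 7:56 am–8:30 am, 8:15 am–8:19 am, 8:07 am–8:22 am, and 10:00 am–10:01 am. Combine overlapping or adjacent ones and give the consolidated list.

Sort by start: 7:56 am-8:30 am, 7:57 am-8:25 am, 8:07 am-8:22 am, 8:15 am-8:19 am, 9:50 am-10:02 am, 10:00 am-10:01 am.
7:57 am-8:25 am overlaps/touches 7:56 am-8:30 am → extend to 7:56 am-8:30 am.
8:07 am-8:22 am overlaps/touches 7:56 am-8:30 am → extend to 7:56 am-8:30 am.
8:15 am-8:19 am overlaps/touches 7:56 am-8:30 am → extend to 7:56 am-8:30 am.
9:50 am-10:02 am is disjoint → start new block.
10:00 am-10:01 am overlaps/touches 9:50 am-10:02 am → extend to 9:50 am-10:02 am.

7:56 am-8:30 am, 9:50 am-10:02 am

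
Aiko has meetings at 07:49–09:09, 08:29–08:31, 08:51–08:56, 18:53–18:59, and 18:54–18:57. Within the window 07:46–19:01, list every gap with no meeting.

Covered (merged): 07:49–09:09, 18:53–18:59.
Uncovered inside 07:46–19:01: 07:46–07:49, 09:09–18:53, 18:59–19:01.

07:46–07:49, 09:09–18:53, 18:59–19:01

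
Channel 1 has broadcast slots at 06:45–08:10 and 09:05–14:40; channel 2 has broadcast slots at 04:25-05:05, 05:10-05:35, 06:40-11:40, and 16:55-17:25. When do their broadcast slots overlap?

06:45-08:10 overlaps B on 06:45-08:10.
09:05-14:40 overlaps B on 09:05-11:40.

06:45-08:10, 09:05-11:40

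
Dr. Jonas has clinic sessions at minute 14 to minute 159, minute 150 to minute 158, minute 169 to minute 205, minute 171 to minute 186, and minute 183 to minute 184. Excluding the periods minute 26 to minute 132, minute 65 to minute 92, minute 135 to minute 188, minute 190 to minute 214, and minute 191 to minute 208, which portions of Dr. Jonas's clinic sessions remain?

First set merges to minute 14 to minute 159, minute 169 to minute 205.
Second set merges to minute 26 to minute 132, minute 135 to minute 188, minute 190 to minute 214.
minute 14 to minute 159 with B removed leaves minute 14 to minute 26, minute 132 to minute 135.
minute 169 to minute 205 with B removed leaves minute 188 to minute 190.

minute 14 to minute 26, minute 132 to minute 135, minute 188 to minute 190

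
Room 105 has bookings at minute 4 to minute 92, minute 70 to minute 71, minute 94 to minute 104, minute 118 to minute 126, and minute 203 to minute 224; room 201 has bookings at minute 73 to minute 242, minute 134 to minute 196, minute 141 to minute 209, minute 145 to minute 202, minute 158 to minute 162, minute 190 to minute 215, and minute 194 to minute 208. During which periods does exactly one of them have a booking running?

A, merged: minute 4 to minute 92, minute 94 to minute 104, minute 118 to minute 126, minute 203 to minute 224.
B, merged: minute 73 to minute 242.
A \ B = minute 4 to minute 73.
B \ A = minute 92 to minute 94, minute 104 to minute 118, minute 126 to minute 203, minute 224 to minute 242.
Union of the two gives the symmetric difference.

minute 4 to minute 73, minute 92 to minute 94, minute 104 to minute 118, minute 126 to minute 203, minute 224 to minute 242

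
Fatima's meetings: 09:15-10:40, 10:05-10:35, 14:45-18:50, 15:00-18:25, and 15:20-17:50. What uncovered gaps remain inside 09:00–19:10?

09:00–09:15, 10:40–14:45, 18:50–19:10

Covered (merged): 09:15–10:40, 14:45–18:50.
Uncovered inside 09:00–19:10: 09:00–09:15, 10:40–14:45, 18:50–19:10.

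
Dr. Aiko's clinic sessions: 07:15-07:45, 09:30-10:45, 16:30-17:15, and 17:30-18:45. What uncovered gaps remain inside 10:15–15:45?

The merged coverage is 07:15-07:45, 09:30-10:45, 16:30-17:15, 17:30-18:45.
Uncovered inside 10:15-15:45: 10:45-15:45.

10:45-15:45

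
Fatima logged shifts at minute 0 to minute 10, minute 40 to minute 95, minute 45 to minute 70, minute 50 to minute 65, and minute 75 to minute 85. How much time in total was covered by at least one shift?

Merged: minute 0 to minute 10, minute 40 to minute 95.
Lengths: 10 minutes + 55 minutes = 65 minutes.

65 minutes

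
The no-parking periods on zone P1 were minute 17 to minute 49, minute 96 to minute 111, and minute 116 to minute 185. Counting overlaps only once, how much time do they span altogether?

116 minutes

Merged: minute 17 to minute 49, minute 96 to minute 111, minute 116 to minute 185.
Lengths: 32 minutes + 15 minutes + 69 minutes = 116 minutes.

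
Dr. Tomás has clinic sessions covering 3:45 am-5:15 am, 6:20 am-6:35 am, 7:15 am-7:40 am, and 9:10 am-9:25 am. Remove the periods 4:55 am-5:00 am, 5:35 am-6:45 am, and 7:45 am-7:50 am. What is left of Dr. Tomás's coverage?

3:45 am-5:15 am minus B → 3:45 am-4:55 am, 5:00 am-5:15 am.
6:20 am-6:35 am: fully covered by B → removed.
7:15 am-7:40 am: no B overlap → unchanged.
9:10 am-9:25 am: no B overlap → unchanged.

3:45 am-4:55 am, 5:00 am-5:15 am, 7:15 am-7:40 am, 9:10 am-9:25 am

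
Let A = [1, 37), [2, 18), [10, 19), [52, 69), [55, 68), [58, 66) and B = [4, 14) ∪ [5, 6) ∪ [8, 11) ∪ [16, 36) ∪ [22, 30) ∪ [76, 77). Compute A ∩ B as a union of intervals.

[4, 14) ∪ [16, 36)

A, merged: [1, 37), [52, 69).
B, merged: [4, 14), [16, 36), [76, 77).
[1, 37) meets the second set on [4, 14), [16, 36).
[52, 69): no overlap with the second set.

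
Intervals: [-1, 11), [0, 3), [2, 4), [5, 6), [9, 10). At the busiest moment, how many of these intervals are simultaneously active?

Sweep endpoints in order; track running count of active intervals.
Peak of 3 reached at 2.

3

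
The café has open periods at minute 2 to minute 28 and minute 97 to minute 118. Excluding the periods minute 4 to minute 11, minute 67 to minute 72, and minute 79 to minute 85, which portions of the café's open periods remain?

minute 2 to minute 28 \ B = minute 2 to minute 4, minute 11 to minute 28.
minute 97 to minute 118: nothing removed.

minute 2 to minute 4, minute 11 to minute 28, minute 97 to minute 118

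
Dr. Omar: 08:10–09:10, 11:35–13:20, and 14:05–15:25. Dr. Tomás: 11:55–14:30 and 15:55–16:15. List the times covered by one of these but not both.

A but not B: 08:10–09:10, 11:35–11:55, 14:30–15:25.
B but not A: 13:20–14:05, 15:55–16:15.
Combining gives A △ B.

08:10–09:10, 11:35–11:55, 13:20–14:05, 14:30–15:25, 15:55–16:15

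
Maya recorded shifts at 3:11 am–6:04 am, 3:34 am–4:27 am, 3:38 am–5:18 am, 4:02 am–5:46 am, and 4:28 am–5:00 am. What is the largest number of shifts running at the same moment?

At 4:02 am, 4 of the intervals are simultaneously active.
No point has more.

4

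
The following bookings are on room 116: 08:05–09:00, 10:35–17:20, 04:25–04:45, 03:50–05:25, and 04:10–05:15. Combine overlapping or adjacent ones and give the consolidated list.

03:50–05:25, 08:05–09:00, 10:35–17:20

Sort by start: 03:50–05:25, 04:10–05:15, 04:25–04:45, 08:05–09:00, 10:35–17:20.
04:10–05:15 overlaps/touches 03:50–05:25 → extend to 03:50–05:25.
04:25–04:45 overlaps/touches 03:50–05:25 → extend to 03:50–05:25.
08:05–09:00 is disjoint → start new block.
10:35–17:20 is disjoint → start new block.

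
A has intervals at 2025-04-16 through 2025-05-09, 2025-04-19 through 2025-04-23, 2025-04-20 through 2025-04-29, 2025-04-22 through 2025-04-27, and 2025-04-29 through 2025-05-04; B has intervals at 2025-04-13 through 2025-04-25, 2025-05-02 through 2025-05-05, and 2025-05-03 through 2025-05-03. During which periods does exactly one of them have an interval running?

2025-04-13 through 2025-04-15, 2025-04-26 through 2025-05-01, 2025-05-06 through 2025-05-09

First set merges to 2025-04-16 through 2025-05-09.
Second set merges to 2025-04-13 through 2025-04-25, 2025-05-02 through 2025-05-05.
A but not B: 2025-04-26 through 2025-05-01, 2025-05-06 through 2025-05-09.
B but not A: 2025-04-13 through 2025-04-15.
Combining gives A △ B.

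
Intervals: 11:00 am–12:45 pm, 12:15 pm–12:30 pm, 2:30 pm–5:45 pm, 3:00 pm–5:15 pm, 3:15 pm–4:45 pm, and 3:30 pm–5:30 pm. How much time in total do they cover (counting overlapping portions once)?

Merged: 11:00 am–12:45 pm, 2:30 pm–5:45 pm.
Lengths: 1 h 45 min + 3 h 15 min = 5 h.

5 h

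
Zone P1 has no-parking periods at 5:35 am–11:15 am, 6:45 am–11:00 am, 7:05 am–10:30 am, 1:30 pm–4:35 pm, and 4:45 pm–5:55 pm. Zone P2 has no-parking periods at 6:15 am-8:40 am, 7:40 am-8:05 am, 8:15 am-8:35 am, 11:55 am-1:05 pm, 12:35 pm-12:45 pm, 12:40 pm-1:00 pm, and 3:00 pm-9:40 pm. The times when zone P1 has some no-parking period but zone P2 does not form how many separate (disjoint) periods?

3

First set merges to 5:35 am-11:15 am, 1:30 pm-4:35 pm, 4:45 pm-5:55 pm.
Second set merges to 6:15 am-8:40 am, 11:55 am-1:05 pm, 3:00 pm-9:40 pm.
A \ B = 5:35 am-6:15 am, 8:40 am-11:15 am, 1:30 pm-3:00 pm.
That is 3 disjoint pieces.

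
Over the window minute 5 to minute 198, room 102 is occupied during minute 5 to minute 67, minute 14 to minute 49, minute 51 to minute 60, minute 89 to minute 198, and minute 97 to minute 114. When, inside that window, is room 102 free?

The merged coverage is minute 5 to minute 67, minute 89 to minute 198.
Complement within minute 5 to minute 198: minute 67 to minute 89.

minute 67 to minute 89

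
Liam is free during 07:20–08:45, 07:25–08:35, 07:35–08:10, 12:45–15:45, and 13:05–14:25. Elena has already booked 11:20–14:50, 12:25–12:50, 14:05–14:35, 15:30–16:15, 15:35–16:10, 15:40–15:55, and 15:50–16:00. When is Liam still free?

07:20-08:45, 14:50-15:30

A, merged: 07:20-08:45, 12:45-15:45.
B, merged: 11:20-14:50, 15:30-16:15.
07:20-08:45: no B overlap → unchanged.
12:45-15:45 minus B → 14:50-15:30.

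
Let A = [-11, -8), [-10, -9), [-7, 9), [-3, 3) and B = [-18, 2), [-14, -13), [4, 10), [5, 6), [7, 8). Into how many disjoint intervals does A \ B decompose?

1

A, merged: [-11, -8), [-7, 9).
B, merged: [-18, 2), [4, 10).
A \ B = [2, 4).
That is 1 disjoint piece.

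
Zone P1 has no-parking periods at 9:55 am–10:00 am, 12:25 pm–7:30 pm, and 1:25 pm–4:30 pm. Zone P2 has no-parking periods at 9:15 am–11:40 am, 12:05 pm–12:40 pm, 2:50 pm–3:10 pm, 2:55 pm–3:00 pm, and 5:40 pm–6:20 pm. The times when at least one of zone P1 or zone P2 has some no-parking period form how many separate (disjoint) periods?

First set merges to 9:55 am–10:00 am, 12:25 pm–7:30 pm.
Second set merges to 9:15 am–11:40 am, 12:05 pm–12:40 pm, 2:50 pm–3:10 pm, 5:40 pm–6:20 pm.
A ∪ B = 9:15 am–11:40 am, 12:05 pm–7:30 pm.
That is 2 disjoint pieces.

2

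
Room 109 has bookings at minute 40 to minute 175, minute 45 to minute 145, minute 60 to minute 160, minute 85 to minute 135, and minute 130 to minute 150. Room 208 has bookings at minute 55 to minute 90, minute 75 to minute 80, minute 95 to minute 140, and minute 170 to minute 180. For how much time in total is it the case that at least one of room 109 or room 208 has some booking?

140 minutes

A, merged: minute 40 to minute 175.
B, merged: minute 55 to minute 90, minute 95 to minute 140, minute 170 to minute 180.
A ∪ B = minute 40 to minute 180.
Total: 140 minutes.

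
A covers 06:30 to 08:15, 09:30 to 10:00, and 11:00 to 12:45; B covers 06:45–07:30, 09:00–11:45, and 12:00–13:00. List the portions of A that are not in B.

06:30–08:15 minus B → 06:30–06:45, 07:30–08:15.
09:30–10:00: fully covered by B → removed.
11:00–12:45 minus B → 11:45–12:00.

06:30–06:45, 07:30–08:15, 11:45–12:00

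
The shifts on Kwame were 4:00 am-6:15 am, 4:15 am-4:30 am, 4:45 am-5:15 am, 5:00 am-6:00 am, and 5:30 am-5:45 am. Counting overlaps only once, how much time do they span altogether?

2 h 15 min

Merged: 4:00 am–6:15 am.
Length: 2 h 15 min.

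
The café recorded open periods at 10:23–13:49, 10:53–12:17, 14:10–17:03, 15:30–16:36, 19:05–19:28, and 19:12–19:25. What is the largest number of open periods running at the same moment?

2

At 10:53, 2 of the intervals are simultaneously active.
No point has more.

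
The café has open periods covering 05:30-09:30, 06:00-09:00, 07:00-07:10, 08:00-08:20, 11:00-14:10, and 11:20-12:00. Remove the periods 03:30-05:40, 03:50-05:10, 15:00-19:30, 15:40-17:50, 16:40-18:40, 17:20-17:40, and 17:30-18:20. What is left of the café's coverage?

05:40–09:30, 11:00–14:10

Merge the first list: 05:30–09:30, 11:00–14:10.
Merge the second list: 03:30–05:40, 15:00–19:30.
05:30–09:30 \ B = 05:40–09:30.
11:00–14:10: nothing removed.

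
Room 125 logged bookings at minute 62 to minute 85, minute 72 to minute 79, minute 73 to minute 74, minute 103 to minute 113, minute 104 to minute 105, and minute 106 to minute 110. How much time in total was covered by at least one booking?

33 minutes

Merged: minute 62 to minute 85, minute 103 to minute 113.
Lengths: 23 minutes + 10 minutes = 33 minutes.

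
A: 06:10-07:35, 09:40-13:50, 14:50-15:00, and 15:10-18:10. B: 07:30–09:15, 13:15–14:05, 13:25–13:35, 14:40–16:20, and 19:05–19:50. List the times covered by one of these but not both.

06:10-07:30, 07:35-09:15, 09:40-13:15, 13:50-14:05, 14:40-14:50, 15:00-15:10, 16:20-18:10, 19:05-19:50

B, merged: 07:30-09:15, 13:15-14:05, 14:40-16:20, 19:05-19:50.
Only in the first: 06:10-07:30, 09:40-13:15, 16:20-18:10.
Only in the second: 07:35-09:15, 13:50-14:05, 14:40-14:50, 15:00-15:10, 19:05-19:50.
Together these are the periods covered by exactly one.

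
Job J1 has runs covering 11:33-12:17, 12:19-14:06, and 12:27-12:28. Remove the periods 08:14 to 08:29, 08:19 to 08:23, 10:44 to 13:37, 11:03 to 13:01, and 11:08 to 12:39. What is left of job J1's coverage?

First set merges to 11:33–12:17, 12:19–14:06.
Second set merges to 08:14–08:29, 10:44–13:37.
11:33–12:17: entirely removed.
12:19–14:06 \ B = 13:37–14:06.

13:37–14:06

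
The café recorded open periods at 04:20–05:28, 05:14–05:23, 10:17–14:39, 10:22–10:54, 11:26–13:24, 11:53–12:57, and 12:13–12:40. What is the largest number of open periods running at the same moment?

Walk the sorted start/end points keeping a running depth.
The depth first hits 4 at 12:13.

4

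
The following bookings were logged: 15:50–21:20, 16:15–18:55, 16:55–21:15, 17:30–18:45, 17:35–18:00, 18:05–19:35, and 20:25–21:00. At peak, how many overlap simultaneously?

Sweep endpoints in order; track running count of active intervals.
Peak of 5 reached at 17:35.

5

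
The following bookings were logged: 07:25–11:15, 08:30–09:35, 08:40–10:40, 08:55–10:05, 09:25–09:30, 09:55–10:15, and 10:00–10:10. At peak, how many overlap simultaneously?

5

Sweep endpoints in order; track running count of active intervals.
Peak of 5 reached at 09:25.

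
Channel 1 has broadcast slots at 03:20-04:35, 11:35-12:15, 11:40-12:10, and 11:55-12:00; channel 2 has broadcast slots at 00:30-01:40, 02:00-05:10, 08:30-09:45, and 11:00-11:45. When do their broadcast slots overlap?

03:20–04:35, 11:35–11:45

Merge the first list: 03:20–04:35, 11:35–12:15.
03:20–04:35 ∩ B → 03:20–04:35.
11:35–12:15 ∩ B → 11:35–11:45.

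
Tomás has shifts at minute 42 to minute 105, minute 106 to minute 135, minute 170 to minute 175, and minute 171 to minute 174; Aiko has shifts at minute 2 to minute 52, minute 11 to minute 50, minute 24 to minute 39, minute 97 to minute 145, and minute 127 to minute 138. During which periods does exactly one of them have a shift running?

minute 2 to minute 42, minute 52 to minute 97, minute 105 to minute 106, minute 135 to minute 145, minute 170 to minute 175

Merge the first list: minute 42 to minute 105, minute 106 to minute 135, minute 170 to minute 175.
Merge the second list: minute 2 to minute 52, minute 97 to minute 145.
A but not B: minute 52 to minute 97, minute 170 to minute 175.
B but not A: minute 2 to minute 42, minute 105 to minute 106, minute 135 to minute 145.
Combining gives A △ B.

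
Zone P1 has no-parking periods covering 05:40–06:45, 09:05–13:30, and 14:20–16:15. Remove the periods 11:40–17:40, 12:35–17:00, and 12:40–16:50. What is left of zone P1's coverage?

05:40-06:45, 09:05-11:40

Second set merges to 11:40-17:40.
05:40-06:45: nothing removed.
09:05-13:30 \ B = 09:05-11:40.
14:20-16:15: entirely removed.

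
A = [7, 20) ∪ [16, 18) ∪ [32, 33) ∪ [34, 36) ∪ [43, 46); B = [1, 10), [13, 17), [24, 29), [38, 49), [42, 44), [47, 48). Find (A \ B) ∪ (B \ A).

[1, 7) ∪ [10, 13) ∪ [17, 20) ∪ [24, 29) ∪ [32, 33) ∪ [34, 36) ∪ [38, 43) ∪ [46, 49)

Merge the first list: [7, 20), [32, 33), [34, 36), [43, 46).
Merge the second list: [1, 10), [13, 17), [24, 29), [38, 49).
A but not B: [10, 13), [17, 20), [32, 33), [34, 36).
B but not A: [1, 7), [24, 29), [38, 43), [46, 49).
Combining gives A △ B.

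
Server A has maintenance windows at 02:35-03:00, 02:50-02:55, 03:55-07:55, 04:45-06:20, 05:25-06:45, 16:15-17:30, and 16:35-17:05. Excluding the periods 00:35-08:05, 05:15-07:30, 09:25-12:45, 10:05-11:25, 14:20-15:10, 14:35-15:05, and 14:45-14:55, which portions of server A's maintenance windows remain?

16:15-17:30

Merge the first list: 02:35-03:00, 03:55-07:55, 16:15-17:30.
Merge the second list: 00:35-08:05, 09:25-12:45, 14:20-15:10.
02:35-03:00: entirely removed.
03:55-07:55: entirely removed.
16:15-17:30: nothing removed.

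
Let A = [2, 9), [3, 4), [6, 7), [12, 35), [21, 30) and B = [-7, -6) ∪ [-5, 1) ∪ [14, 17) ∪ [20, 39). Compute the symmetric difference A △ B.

First set merges to [2, 9), [12, 35).
A \ B = [2, 9), [12, 14), [17, 20).
B \ A = [-7, -6), [-5, 1), [35, 39).
Union of the two gives the symmetric difference.

[-7, -6) ∪ [-5, 1) ∪ [2, 9) ∪ [12, 14) ∪ [17, 20) ∪ [35, 39)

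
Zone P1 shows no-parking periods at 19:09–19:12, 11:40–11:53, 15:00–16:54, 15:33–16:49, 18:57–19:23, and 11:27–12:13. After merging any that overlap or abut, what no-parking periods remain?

Sort by start: 11:27–12:13, 11:40–11:53, 15:00–16:54, 15:33–16:49, 18:57–19:23, 19:09–19:12.
11:40–11:53 overlaps/touches 11:27–12:13 → extend to 11:27–12:13.
15:00–16:54 is disjoint → start new block.
15:33–16:49 overlaps/touches 15:00–16:54 → extend to 15:00–16:54.
18:57–19:23 is disjoint → start new block.
19:09–19:12 overlaps/touches 18:57–19:23 → extend to 18:57–19:23.

11:27–12:13, 15:00–16:54, 18:57–19:23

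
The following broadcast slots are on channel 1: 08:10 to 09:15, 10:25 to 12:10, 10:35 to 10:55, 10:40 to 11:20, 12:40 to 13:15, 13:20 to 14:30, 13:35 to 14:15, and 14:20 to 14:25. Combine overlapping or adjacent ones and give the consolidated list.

08:10–09:15, 10:25–12:10, 12:40–13:15, 13:20–14:30

10:25–12:10 is disjoint → start new block.
10:35–10:55 overlaps/touches 10:25–12:10 → extend to 10:25–12:10.
10:40–11:20 overlaps/touches 10:25–12:10 → extend to 10:25–12:10.
12:40–13:15 is disjoint → start new block.
13:20–14:30 is disjoint → start new block.
13:35–14:15 overlaps/touches 13:20–14:30 → extend to 13:20–14:30.
14:20–14:25 overlaps/touches 13:20–14:30 → extend to 13:20–14:30.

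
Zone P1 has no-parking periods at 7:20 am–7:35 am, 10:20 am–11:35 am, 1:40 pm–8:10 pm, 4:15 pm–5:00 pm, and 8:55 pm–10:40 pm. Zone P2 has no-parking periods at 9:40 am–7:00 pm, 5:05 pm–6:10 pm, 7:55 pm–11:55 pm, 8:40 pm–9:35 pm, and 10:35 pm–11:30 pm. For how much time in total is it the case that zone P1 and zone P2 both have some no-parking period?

8 h 35 min

First set merges to 7:20 am–7:35 am, 10:20 am–11:35 am, 1:40 pm–8:10 pm, 8:55 pm–10:40 pm.
Second set merges to 9:40 am–7:00 pm, 7:55 pm–11:55 pm.
A ∩ B = 10:20 am–11:35 am, 1:40 pm–7:00 pm, 7:55 pm–8:10 pm, 8:55 pm–10:40 pm.
Total: 1 h 15 min + 5 h 20 min + 15 min + 1 h 45 min = 8 h 35 min.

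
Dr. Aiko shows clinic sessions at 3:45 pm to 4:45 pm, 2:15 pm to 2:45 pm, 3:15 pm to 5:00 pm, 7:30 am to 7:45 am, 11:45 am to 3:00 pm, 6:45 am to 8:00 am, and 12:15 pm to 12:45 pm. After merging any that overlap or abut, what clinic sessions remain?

Sort by start: 6:45 am–8:00 am, 7:30 am–7:45 am, 11:45 am–3:00 pm, 12:15 pm–12:45 pm, 2:15 pm–2:45 pm, 3:15 pm–5:00 pm, 3:45 pm–4:45 pm.
7:30 am–7:45 am overlaps/touches 6:45 am–8:00 am → extend to 6:45 am–8:00 am.
11:45 am–3:00 pm is disjoint → start new block.
12:15 pm–12:45 pm overlaps/touches 11:45 am–3:00 pm → extend to 11:45 am–3:00 pm.
2:15 pm–2:45 pm overlaps/touches 11:45 am–3:00 pm → extend to 11:45 am–3:00 pm.
3:15 pm–5:00 pm is disjoint → start new block.
3:45 pm–4:45 pm overlaps/touches 3:15 pm–5:00 pm → extend to 3:15 pm–5:00 pm.

6:45 am–8:00 am, 11:45 am–3:00 pm, 3:15 pm–5:00 pm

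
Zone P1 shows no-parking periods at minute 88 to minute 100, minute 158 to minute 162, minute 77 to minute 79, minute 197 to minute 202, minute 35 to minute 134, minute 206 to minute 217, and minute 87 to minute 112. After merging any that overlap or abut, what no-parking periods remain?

Sort by start: minute 35 to minute 134, minute 77 to minute 79, minute 87 to minute 112, minute 88 to minute 100, minute 158 to minute 162, minute 197 to minute 202, minute 206 to minute 217.
minute 77 to minute 79 overlaps/touches minute 35 to minute 134 → extend to minute 35 to minute 134.
minute 87 to minute 112 overlaps/touches minute 35 to minute 134 → extend to minute 35 to minute 134.
minute 88 to minute 100 overlaps/touches minute 35 to minute 134 → extend to minute 35 to minute 134.
minute 158 to minute 162 is disjoint → start new block.
minute 197 to minute 202 is disjoint → start new block.
minute 206 to minute 217 is disjoint → start new block.

minute 35 to minute 134, minute 158 to minute 162, minute 197 to minute 202, minute 206 to minute 217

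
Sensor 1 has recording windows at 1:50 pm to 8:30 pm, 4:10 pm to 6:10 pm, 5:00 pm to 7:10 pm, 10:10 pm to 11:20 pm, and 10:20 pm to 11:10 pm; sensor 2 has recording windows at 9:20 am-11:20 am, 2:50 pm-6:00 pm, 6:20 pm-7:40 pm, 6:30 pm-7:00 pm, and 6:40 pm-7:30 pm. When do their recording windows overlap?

2:50 pm–6:00 pm, 6:20 pm–7:40 pm

First set merges to 1:50 pm–8:30 pm, 10:10 pm–11:20 pm.
Second set merges to 9:20 am–11:20 am, 2:50 pm–6:00 pm, 6:20 pm–7:40 pm.
1:50 pm–8:30 pm ∩ B → 2:50 pm–6:00 pm, 6:20 pm–7:40 pm.
10:10 pm–11:20 pm meets no B interval.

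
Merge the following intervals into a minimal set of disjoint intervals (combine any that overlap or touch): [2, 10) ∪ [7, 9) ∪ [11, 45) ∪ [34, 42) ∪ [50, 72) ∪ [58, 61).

[7, 9) overlaps/touches [2, 10) → extend to [2, 10).
[11, 45) is disjoint → start new block.
[34, 42) overlaps/touches [11, 45) → extend to [11, 45).
[50, 72) is disjoint → start new block.
[58, 61) overlaps/touches [50, 72) → extend to [50, 72).

[2, 10) ∪ [11, 45) ∪ [50, 72)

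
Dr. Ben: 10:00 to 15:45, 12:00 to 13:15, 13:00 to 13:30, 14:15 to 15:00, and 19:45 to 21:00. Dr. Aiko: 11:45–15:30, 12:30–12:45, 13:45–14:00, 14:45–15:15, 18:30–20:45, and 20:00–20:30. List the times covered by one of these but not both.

10:00–11:45, 15:30–15:45, 18:30–19:45, 20:45–21:00

Merge the first list: 10:00–15:45, 19:45–21:00.
Merge the second list: 11:45–15:30, 18:30–20:45.
Only in the first: 10:00–11:45, 15:30–15:45, 20:45–21:00.
Only in the second: 18:30–19:45.
Together these are the periods covered by exactly one.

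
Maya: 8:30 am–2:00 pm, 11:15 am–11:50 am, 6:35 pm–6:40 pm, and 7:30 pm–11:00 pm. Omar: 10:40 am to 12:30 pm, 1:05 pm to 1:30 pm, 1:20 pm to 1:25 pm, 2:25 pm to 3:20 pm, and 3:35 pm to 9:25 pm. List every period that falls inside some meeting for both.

10:40 am–12:30 pm, 1:05 pm–1:30 pm, 6:35 pm–6:40 pm, 7:30 pm–9:25 pm

First set merges to 8:30 am–2:00 pm, 6:35 pm–6:40 pm, 7:30 pm–11:00 pm.
Second set merges to 10:40 am–12:30 pm, 1:05 pm–1:30 pm, 2:25 pm–3:20 pm, 3:35 pm–9:25 pm.
8:30 am–2:00 pm ∩ B → 10:40 am–12:30 pm, 1:05 pm–1:30 pm.
6:35 pm–6:40 pm ∩ B → 6:35 pm–6:40 pm.
7:30 pm–11:00 pm ∩ B → 7:30 pm–9:25 pm.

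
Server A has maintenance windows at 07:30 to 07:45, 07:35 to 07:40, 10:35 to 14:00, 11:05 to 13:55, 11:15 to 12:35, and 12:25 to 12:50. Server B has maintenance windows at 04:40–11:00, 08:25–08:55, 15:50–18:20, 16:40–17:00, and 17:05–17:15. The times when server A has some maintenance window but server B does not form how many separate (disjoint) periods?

First set merges to 07:30–07:45, 10:35–14:00.
Second set merges to 04:40–11:00, 15:50–18:20.
A \ B = 11:00–14:00.
That is 1 disjoint piece.

1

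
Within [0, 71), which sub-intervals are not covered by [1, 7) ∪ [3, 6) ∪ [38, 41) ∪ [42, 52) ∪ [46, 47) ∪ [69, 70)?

The merged coverage is [1, 7), [38, 41), [42, 52), [69, 70).
Uncovered inside [0, 71): [0, 1), [7, 38), [41, 42), [52, 69), [70, 71).

[0, 1) ∪ [7, 38) ∪ [41, 42) ∪ [52, 69) ∪ [70, 71)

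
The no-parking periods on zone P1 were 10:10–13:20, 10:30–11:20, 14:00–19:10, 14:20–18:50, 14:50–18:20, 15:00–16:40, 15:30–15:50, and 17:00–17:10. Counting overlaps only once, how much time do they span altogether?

8 h 20 min

Merged: 10:10–13:20, 14:00–19:10.
Lengths: 3 h 10 min + 5 h 10 min = 8 h 20 min.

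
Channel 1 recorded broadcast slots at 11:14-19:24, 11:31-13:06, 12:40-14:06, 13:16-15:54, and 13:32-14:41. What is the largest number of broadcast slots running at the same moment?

4

Sweep endpoints in order; track running count of active intervals.
Peak of 4 reached at 13:32.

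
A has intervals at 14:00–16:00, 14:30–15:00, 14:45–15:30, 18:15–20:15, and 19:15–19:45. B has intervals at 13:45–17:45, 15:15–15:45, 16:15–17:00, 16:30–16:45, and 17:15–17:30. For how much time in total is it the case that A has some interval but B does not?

2 h

Merge the first list: 14:00–16:00, 18:15–20:15.
Merge the second list: 13:45–17:45.
A \ B = 18:15–20:15.
Total: 2 h.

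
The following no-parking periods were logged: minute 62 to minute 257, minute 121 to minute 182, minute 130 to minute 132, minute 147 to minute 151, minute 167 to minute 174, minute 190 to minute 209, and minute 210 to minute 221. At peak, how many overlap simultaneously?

3

At minute 130, 3 of the intervals are simultaneously active.
No point has more.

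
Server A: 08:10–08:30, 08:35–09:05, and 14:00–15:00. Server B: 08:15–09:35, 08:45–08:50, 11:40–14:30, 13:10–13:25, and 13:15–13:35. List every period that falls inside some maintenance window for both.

Second set merges to 08:15–09:35, 11:40–14:30.
08:10–08:30 meets the second set on 08:15–08:30.
08:35–09:05 meets the second set on 08:35–09:05.
14:00–15:00 meets the second set on 14:00–14:30.

08:15–08:30, 08:35–09:05, 14:00–14:30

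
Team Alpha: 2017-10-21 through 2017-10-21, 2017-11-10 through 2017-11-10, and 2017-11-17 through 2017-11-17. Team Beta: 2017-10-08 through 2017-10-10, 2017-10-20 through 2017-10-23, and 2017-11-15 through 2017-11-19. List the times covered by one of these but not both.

A but not B: 2017-11-10 through 2017-11-10.
B but not A: 2017-10-08 through 2017-10-10, 2017-10-20 through 2017-10-20, 2017-10-22 through 2017-10-23, 2017-11-15 through 2017-11-16, 2017-11-18 through 2017-11-19.
Combining gives A △ B.

2017-10-08 through 2017-10-10, 2017-10-20 through 2017-10-20, 2017-10-22 through 2017-10-23, 2017-11-10 through 2017-11-10, 2017-11-15 through 2017-11-16, 2017-11-18 through 2017-11-19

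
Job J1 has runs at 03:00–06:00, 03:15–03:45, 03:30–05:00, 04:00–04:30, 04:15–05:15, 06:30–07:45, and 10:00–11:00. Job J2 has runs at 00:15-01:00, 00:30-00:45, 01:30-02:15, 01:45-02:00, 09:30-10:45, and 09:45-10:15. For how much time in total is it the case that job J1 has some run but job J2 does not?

4 h 30 min

First set merges to 03:00-06:00, 06:30-07:45, 10:00-11:00.
Second set merges to 00:15-01:00, 01:30-02:15, 09:30-10:45.
A \ B = 03:00-06:00, 06:30-07:45, 10:45-11:00.
Total: 3 h + 1 h 15 min + 15 min = 4 h 30 min.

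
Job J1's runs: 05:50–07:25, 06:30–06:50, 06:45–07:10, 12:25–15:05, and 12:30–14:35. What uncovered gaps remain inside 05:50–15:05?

Covered (merged): 05:50–07:25, 12:25–15:05.
Complement within 05:50–15:05: 07:25–12:25.

07:25–12:25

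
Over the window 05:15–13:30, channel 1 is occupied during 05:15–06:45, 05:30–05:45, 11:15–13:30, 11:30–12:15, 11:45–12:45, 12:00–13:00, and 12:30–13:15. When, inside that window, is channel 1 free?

After merging, the occupied span is 05:15–06:45, 11:15–13:30.
Uncovered inside 05:15–13:30: 06:45–11:15.

06:45–11:15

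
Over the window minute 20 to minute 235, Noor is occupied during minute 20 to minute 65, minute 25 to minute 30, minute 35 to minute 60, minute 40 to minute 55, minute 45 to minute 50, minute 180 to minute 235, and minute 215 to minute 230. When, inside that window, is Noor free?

minute 65 to minute 180

After merging, the occupied span is minute 20 to minute 65, minute 180 to minute 235.
Gaps within minute 20 to minute 235: minute 65 to minute 180.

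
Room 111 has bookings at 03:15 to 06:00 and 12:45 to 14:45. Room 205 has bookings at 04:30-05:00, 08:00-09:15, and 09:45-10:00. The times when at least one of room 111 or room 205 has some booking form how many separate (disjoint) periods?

A ∪ B = 03:15–06:00, 08:00–09:15, 09:45–10:00, 12:45–14:45.
That is 4 disjoint pieces.

4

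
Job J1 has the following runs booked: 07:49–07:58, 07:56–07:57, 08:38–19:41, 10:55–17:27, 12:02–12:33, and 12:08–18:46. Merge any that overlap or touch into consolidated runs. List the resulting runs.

07:56–07:57 overlaps/touches 07:49–07:58 → extend to 07:49–07:58.
08:38–19:41 is disjoint → start new block.
10:55–17:27 overlaps/touches 08:38–19:41 → extend to 08:38–19:41.
12:02–12:33 overlaps/touches 08:38–19:41 → extend to 08:38–19:41.
12:08–18:46 overlaps/touches 08:38–19:41 → extend to 08:38–19:41.

07:49–07:58, 08:38–19:41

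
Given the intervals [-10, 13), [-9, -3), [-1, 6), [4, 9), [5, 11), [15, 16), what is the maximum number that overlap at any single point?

Walk the sorted start/end points keeping a running depth.
The depth first hits 4 at 5.

4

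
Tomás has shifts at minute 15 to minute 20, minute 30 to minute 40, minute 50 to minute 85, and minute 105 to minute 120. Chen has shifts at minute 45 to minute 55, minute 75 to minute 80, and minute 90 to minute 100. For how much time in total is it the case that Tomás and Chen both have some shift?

A ∩ B = minute 50 to minute 55, minute 75 to minute 80.
Total: 5 minutes + 5 minutes = 10 minutes.

10 minutes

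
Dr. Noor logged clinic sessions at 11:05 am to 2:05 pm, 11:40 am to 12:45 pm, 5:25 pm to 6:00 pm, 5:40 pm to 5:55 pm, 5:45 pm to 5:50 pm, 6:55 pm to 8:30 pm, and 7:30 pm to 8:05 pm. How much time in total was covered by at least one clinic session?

5 h 10 min

Merged: 11:05 am–2:05 pm, 5:25 pm–6:00 pm, 6:55 pm–8:30 pm.
Lengths: 3 h + 35 min + 1 h 35 min = 5 h 10 min.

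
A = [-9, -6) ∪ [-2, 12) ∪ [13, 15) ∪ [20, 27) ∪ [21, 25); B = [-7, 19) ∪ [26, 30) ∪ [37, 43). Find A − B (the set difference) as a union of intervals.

First set merges to [-9, -6), [-2, 12), [13, 15), [20, 27).
[-9, -6) \ B = [-9, -7).
[-2, 12): entirely removed.
[13, 15): entirely removed.
[20, 27) \ B = [20, 26).

[-9, -7) ∪ [20, 26)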